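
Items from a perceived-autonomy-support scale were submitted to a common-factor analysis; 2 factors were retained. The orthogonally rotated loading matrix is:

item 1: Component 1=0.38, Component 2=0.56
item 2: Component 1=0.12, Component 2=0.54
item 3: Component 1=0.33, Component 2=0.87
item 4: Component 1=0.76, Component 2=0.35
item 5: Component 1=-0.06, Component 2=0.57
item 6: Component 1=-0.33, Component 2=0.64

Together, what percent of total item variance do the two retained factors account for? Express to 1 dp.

52.9%

SS loadings by factor: 0.9578, 2.2191; total = 3.1769.
Total variance with 6 standardized items is 6, so the solution explains 3.1769/6 = 0.5295 = 52.95%.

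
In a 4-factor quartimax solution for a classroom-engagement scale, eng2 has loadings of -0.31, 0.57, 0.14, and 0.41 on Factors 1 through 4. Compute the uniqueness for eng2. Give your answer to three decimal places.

h² = (-0.31)² + 0.57² + 0.14² + 0.41² = 0.0961 + 0.3249 + 0.0196 + 0.1681 = 0.6087
Uniqueness u² = 1 − h² = 1 − 0.6087 = 0.3913

0.391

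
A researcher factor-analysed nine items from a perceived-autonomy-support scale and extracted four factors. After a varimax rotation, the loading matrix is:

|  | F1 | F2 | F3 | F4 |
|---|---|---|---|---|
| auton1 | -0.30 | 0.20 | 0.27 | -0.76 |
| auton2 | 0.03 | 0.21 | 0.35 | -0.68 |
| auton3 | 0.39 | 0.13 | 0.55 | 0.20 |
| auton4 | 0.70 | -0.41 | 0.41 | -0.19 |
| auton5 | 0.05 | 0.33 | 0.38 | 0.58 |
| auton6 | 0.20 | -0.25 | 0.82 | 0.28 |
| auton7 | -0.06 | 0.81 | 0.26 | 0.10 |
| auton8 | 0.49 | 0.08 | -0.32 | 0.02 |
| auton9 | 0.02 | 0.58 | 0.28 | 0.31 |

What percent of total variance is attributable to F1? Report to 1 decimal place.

11.3%

SS loadings for F1 = (-0.30)² + 0.03² + 0.39² + 0.70² + 0.05² + 0.20² + (-0.06)² + 0.49² + 0.02² = 1.0196
With 9 standardized items, total variance = 9. Proportion = 1.0196/9 = 0.1133 → 11.33%.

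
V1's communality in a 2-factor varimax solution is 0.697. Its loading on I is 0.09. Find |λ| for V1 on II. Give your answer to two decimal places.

0.83

Under orthogonal rotation h² = Σλ², so λ_II² = h² − (0.0081) = 0.697 − 0.0081 = 0.6889.
|λ| = √0.6889 = 0.8300.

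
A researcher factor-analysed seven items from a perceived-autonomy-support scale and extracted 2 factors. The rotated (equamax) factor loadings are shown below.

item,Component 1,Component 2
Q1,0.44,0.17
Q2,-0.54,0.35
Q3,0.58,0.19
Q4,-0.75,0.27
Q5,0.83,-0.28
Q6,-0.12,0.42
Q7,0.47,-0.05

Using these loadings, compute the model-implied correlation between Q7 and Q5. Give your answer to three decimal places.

0.404

r̂ = Σ λ_i·λ_j across factors = (0.47)(0.83) + (-0.05)(-0.28)
  = +0.3901 +0.0140 = 0.4041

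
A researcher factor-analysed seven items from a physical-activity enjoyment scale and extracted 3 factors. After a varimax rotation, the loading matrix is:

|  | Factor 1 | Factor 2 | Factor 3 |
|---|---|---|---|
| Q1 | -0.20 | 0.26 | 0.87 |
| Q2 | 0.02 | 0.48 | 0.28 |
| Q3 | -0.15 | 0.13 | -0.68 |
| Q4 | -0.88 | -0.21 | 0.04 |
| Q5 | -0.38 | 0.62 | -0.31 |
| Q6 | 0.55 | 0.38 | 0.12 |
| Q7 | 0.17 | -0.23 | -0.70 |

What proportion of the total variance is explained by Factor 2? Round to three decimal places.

SS loadings for Factor 2 = 0.26² + 0.48² + 0.13² + (-0.21)² + 0.62² + 0.38² + (-0.23)² = 0.9407
Proportion of variance = 0.9407 / 7 = 0.1344.

0.134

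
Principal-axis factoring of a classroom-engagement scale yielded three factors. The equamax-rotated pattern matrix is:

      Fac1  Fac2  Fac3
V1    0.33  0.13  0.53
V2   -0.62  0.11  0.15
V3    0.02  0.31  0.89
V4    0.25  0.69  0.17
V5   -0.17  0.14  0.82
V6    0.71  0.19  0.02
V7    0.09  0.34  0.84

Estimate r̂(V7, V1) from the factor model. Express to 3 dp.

r̂ = Σ λ_i·λ_j across factors = (0.09)(0.33) + (0.34)(0.13) + (0.84)(0.53)
  = +0.0297 +0.0442 +0.4452 = 0.5191

0.519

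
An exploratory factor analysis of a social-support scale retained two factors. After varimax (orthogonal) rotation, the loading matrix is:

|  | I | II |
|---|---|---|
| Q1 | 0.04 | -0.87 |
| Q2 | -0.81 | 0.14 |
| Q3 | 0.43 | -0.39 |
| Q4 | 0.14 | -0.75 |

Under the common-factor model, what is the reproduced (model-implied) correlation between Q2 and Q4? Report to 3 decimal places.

r̂ = Σ λ_i·λ_j across factors = (-0.81)(0.14) + (0.14)(-0.75)
  = -0.1134 -0.1050 = -0.2184

-0.218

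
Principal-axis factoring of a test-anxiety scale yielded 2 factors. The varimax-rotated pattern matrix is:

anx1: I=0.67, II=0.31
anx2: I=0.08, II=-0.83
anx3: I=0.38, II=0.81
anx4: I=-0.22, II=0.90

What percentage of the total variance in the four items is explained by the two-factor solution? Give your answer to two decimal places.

SS loadings by factor: 0.6481, 2.2511; total = 2.8992.
Total variance with 4 standardized items is 4, so the solution explains 2.8992/4 = 0.7248 = 72.48%.

72.48%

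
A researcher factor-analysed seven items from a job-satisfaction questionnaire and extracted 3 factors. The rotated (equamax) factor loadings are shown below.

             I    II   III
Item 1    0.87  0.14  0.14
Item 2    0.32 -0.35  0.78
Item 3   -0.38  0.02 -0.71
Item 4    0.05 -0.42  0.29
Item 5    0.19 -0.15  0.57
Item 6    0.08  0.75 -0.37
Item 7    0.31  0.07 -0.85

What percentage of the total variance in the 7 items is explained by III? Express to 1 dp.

34.3%

SS loadings for III = 0.14² + 0.78² + (-0.71)² + 0.29² + 0.57² + (-0.37)² + (-0.85)² = 2.4005
With 7 standardized items, total variance = 7. Proportion = 2.4005/7 = 0.3429 → 34.29%.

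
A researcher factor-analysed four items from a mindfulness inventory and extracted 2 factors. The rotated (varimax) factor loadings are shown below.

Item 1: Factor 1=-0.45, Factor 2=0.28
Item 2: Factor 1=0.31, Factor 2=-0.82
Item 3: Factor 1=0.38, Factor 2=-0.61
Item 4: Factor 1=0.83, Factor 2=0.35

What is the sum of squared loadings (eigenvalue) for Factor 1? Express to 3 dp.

SS loadings for Factor 1 = (-0.45)² + 0.31² + 0.38² + 0.83² = 0.2025 + 0.0961 + 0.1444 + 0.6889 = 1.1319

1.132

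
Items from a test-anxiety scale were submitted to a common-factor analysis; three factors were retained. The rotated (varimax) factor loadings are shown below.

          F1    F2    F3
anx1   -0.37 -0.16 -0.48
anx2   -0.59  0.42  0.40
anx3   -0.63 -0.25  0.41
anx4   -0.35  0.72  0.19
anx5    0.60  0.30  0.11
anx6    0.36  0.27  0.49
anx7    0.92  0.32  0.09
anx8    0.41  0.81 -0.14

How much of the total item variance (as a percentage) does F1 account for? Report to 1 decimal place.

SS loadings for F1 = (-0.37)² + (-0.59)² + (-0.63)² + (-0.35)² + 0.60² + 0.36² + 0.92² + 0.41² = 2.5085
With 8 standardized items, total variance = 8. Proportion = 2.5085/8 = 0.3136 → 31.36%.

31.4%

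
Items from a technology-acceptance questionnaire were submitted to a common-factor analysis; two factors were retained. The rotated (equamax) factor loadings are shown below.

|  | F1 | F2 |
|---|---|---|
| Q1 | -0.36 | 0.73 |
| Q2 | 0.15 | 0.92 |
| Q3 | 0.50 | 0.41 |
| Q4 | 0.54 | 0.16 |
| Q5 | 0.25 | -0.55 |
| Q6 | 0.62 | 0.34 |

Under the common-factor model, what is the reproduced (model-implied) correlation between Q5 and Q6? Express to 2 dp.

-0.03

r̂ = Σ λ_i·λ_j across factors = (0.25)(0.62) + (-0.55)(0.34)
  = +0.1550 -0.1870 = -0.0320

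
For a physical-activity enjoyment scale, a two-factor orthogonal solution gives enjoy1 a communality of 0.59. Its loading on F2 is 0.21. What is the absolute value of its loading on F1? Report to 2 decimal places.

0.74

Under orthogonal rotation h² = Σλ², so λ_F1² = h² − (0.0441) = 0.59 − 0.0441 = 0.5459.
|λ| = √0.5459 = 0.7389.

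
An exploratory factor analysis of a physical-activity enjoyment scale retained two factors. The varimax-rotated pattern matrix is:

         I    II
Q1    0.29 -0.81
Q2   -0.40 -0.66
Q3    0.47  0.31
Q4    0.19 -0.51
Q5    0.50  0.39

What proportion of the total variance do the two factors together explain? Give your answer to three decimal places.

0.470

Communalities: 0.7402, 0.5956, 0.3170, 0.2962, 0.4021; Σh² = 2.3511.
Total variance with 5 standardized items is 5, so the solution explains 2.3511/5 = 0.4702.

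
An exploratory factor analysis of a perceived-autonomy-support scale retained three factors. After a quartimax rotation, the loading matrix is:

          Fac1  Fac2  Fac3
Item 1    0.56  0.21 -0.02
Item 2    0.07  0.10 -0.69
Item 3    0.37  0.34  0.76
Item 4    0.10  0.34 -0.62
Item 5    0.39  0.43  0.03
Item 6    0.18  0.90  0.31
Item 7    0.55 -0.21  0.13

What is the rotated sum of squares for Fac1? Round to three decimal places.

0.952

SS loadings for Fac1 = 0.56² + 0.07² + 0.37² + 0.10² + 0.39² + 0.18² + 0.55² = 0.3136 + 0.0049 + 0.1369 + 0.0100 + 0.1521 + 0.0324 + 0.3025 = 0.9524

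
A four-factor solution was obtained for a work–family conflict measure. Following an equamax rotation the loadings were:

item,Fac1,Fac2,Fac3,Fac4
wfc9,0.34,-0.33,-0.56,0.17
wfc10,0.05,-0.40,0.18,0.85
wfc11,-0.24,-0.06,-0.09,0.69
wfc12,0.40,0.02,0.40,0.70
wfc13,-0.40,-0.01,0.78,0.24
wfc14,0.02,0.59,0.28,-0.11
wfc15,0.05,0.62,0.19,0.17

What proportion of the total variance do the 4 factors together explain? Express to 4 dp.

SS loadings by factor: 0.4986, 1.0055, 1.2370, 1.8161; total = 4.5572.
Total variance with 7 standardized items is 7, so the solution explains 4.5572/7 = 0.6510.

0.6510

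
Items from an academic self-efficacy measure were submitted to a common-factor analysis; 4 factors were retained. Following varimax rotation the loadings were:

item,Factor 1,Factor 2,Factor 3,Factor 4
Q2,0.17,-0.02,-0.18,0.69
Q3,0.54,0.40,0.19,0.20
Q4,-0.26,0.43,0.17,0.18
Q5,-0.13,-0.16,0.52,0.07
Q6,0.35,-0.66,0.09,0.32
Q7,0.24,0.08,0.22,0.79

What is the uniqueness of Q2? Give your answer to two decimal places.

0.46

h² = 0.17² + (-0.02)² + (-0.18)² + 0.69² = 0.0289 + 0.0004 + 0.0324 + 0.4761 = 0.5378
Uniqueness u² = 1 − h² = 1 − 0.5378 = 0.4622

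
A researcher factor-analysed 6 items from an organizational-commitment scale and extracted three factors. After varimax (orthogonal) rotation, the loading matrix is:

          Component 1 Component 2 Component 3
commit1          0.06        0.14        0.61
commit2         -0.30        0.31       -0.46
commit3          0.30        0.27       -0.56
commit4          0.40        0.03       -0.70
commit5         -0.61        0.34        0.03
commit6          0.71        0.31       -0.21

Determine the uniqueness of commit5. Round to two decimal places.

0.51

h² = (-0.61)² + 0.34² + 0.03² = 0.3721 + 0.1156 + 0.0009 = 0.4886
Uniqueness u² = 1 − h² = 1 − 0.4886 = 0.5114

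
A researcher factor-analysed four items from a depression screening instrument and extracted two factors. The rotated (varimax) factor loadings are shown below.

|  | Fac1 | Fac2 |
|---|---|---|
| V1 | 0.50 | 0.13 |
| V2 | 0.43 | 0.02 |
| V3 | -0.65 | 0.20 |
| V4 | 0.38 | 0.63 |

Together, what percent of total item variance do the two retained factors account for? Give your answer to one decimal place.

36.4%

Communalities: 0.2669, 0.1853, 0.4625, 0.5413; Σh² = 1.4560.
Total variance with 4 standardized items is 4, so the solution explains 1.4560/4 = 0.3640 = 36.40%.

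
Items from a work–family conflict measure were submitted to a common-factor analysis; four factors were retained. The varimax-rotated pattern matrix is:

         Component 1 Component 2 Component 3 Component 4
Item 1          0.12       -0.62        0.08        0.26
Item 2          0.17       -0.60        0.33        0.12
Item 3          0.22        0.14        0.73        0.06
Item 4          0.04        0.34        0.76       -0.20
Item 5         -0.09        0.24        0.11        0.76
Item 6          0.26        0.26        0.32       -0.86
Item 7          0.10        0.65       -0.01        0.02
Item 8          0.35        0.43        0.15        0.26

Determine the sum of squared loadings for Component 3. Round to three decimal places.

1.363

SS loadings for Component 3 = 0.08² + 0.33² + 0.73² + 0.76² + 0.11² + 0.32² + (-0.01)² + 0.15² = 0.0064 + 0.1089 + 0.5329 + 0.5776 + 0.0121 + 0.1024 + 0.0001 + 0.0225 = 1.3629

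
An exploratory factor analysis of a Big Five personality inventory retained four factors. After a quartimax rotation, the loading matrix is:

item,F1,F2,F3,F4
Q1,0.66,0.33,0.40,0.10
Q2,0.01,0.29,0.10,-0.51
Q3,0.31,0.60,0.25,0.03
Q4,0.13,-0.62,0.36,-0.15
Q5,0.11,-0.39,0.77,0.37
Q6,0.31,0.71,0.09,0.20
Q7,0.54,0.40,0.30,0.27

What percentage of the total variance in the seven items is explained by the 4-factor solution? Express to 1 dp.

61.4%

SS loadings by factor: 0.9485, 1.7536, 1.0531, 0.5433; total = 4.2985.
Total variance with 7 standardized items is 7, so the solution explains 4.2985/7 = 0.6141 = 61.41%.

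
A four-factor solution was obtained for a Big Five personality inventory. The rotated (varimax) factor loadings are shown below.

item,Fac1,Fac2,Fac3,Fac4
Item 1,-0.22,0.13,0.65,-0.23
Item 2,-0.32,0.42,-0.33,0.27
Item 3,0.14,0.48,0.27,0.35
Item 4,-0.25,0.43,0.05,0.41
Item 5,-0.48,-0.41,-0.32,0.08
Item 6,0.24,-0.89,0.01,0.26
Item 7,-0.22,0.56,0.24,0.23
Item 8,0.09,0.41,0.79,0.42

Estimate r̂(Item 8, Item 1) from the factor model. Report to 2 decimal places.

0.45

r̂ = Σ λ_i·λ_j across factors = (0.09)(-0.22) + (0.41)(0.13) + (0.79)(0.65) + (0.42)(-0.23)
  = -0.0198 +0.0533 +0.5135 -0.0966 = 0.4504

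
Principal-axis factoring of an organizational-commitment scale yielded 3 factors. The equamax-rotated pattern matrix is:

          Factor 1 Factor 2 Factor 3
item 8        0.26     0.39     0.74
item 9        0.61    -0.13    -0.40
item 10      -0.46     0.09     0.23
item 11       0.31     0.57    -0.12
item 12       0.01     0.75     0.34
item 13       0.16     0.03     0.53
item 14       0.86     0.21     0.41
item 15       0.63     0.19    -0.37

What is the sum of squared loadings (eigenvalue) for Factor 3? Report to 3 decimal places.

SS loadings for Factor 3 = 0.74² + (-0.40)² + 0.23² + (-0.12)² + 0.34² + 0.53² + 0.41² + (-0.37)² = 0.5476 + 0.1600 + 0.0529 + 0.0144 + 0.1156 + 0.2809 + 0.1681 + 0.1369 = 1.4764

1.476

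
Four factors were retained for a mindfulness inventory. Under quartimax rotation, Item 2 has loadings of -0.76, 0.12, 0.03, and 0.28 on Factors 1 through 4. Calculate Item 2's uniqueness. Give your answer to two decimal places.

h² = (-0.76)² + 0.12² + 0.03² + 0.28² = 0.5776 + 0.0144 + 0.0009 + 0.0784 = 0.6713
Uniqueness u² = 1 − h² = 1 − 0.6713 = 0.3287

0.33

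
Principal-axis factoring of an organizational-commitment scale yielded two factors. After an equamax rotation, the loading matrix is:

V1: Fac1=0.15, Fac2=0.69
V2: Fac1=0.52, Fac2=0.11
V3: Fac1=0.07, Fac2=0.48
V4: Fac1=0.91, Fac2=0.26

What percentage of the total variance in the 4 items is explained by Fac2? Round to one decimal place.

19.7%

SS loadings for Fac2 = 0.69² + 0.11² + 0.48² + 0.26² = 0.7862
With 4 standardized items, total variance = 4. Proportion = 0.7862/4 = 0.1965 → 19.65%.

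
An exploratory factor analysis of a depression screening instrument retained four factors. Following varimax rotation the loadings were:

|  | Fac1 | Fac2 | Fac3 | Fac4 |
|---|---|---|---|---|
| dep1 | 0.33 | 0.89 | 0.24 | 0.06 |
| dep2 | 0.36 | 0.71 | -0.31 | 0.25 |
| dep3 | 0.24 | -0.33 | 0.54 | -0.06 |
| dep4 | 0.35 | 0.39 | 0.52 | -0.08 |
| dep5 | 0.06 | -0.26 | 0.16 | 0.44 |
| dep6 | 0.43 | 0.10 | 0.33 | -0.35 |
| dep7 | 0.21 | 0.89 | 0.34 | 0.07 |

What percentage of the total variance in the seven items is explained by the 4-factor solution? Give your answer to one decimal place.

63.4%

SS loadings by factor: 0.6512, 2.4269, 0.9658, 0.3971; total = 4.4410.
Total variance with 7 standardized items is 7, so the solution explains 4.4410/7 = 0.6344 = 63.44%.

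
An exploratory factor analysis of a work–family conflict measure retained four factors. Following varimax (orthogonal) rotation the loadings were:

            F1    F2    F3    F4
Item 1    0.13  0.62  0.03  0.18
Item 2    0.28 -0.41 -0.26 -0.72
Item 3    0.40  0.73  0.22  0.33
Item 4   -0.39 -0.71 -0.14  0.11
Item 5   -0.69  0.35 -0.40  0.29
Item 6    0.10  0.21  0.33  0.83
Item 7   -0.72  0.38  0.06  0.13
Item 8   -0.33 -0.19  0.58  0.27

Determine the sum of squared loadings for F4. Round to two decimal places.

1.53

SS loadings for F4 = 0.18² + (-0.72)² + 0.33² + 0.11² + 0.29² + 0.83² + 0.13² + 0.27² = 0.0324 + 0.5184 + 0.1089 + 0.0121 + 0.0841 + 0.6889 + 0.0169 + 0.0729 = 1.5346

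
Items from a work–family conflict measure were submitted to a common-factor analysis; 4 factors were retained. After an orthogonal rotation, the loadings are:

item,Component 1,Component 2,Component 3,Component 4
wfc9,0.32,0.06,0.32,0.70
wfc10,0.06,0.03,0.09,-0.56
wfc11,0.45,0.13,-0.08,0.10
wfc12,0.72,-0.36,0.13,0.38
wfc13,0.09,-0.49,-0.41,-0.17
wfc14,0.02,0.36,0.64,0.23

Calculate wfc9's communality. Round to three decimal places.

0.698

h² = 0.32² + 0.06² + 0.32² + 0.70² = 0.1024 + 0.0036 + 0.1024 + 0.4900 = 0.6984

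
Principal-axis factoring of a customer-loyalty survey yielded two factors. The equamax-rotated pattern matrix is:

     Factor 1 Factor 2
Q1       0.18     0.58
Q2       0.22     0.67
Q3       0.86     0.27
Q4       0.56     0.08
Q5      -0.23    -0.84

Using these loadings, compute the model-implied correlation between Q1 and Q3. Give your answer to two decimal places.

r̂ = Σ λ_i·λ_j across factors = (0.18)(0.86) + (0.58)(0.27)
  = +0.1548 +0.1566 = 0.3114

0.31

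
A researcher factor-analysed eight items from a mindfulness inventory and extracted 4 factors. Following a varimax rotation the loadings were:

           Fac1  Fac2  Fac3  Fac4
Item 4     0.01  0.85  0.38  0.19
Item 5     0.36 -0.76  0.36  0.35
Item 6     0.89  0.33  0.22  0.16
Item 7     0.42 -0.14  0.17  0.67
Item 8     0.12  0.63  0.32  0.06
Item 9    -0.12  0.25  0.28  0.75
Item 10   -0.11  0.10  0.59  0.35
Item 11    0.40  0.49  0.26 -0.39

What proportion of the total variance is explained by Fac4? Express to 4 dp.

0.1842

SS loadings for Fac4 = 0.19² + 0.35² + 0.16² + 0.67² + 0.06² + 0.75² + 0.35² + (-0.39)² = 1.4738
Proportion of variance = 1.4738 / 8 = 0.1842.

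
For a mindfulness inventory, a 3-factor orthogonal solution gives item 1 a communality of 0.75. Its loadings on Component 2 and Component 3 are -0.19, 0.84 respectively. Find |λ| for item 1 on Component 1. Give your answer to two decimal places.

0.09

Under orthogonal rotation h² = Σλ², so λ_Component 1² = h² − (0.7417) = 0.75 − 0.7417 = 0.0083.
|λ| = √0.0083 = 0.0911.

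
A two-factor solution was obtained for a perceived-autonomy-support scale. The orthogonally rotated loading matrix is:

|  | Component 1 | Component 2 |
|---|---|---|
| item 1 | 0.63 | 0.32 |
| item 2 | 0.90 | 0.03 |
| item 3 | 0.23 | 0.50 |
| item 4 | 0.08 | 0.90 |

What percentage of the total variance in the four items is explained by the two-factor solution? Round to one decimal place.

SS loadings by factor: 1.2662, 1.1633; total = 2.4295.
Total variance with 4 standardized items is 4, so the solution explains 2.4295/4 = 0.6074 = 60.74%.

60.7%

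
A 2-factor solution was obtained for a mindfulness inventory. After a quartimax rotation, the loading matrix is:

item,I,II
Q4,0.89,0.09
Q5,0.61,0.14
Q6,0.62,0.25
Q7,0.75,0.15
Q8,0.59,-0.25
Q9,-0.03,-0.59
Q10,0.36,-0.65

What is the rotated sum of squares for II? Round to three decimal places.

0.946

SS loadings for II = 0.09² + 0.14² + 0.25² + 0.15² + (-0.25)² + (-0.59)² + (-0.65)² = 0.0081 + 0.0196 + 0.0625 + 0.0225 + 0.0625 + 0.3481 + 0.4225 = 0.9458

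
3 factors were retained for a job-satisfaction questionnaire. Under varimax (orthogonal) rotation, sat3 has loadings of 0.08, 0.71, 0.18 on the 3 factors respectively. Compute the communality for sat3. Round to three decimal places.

0.543

h² = 0.08² + 0.71² + 0.18² = 0.0064 + 0.5041 + 0.0324 = 0.5429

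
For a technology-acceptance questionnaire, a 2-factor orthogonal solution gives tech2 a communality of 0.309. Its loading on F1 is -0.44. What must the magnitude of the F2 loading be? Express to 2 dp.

Under orthogonal rotation h² = Σλ², so λ_F2² = h² − (0.1936) = 0.309 − 0.1936 = 0.1154.
|λ| = √0.1154 = 0.3397.

0.34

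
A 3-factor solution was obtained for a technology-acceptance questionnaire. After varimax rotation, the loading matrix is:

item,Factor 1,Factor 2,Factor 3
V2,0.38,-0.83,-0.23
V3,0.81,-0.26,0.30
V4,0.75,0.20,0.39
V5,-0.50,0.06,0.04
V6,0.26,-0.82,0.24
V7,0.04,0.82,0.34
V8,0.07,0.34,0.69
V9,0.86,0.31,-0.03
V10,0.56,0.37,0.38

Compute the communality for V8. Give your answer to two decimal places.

0.60

h² = 0.07² + 0.34² + 0.69² = 0.0049 + 0.1156 + 0.4761 = 0.5966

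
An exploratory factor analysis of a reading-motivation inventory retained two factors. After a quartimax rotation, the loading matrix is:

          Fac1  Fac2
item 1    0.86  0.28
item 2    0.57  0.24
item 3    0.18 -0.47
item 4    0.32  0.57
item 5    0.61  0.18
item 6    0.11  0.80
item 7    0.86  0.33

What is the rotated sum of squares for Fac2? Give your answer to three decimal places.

1.463

SS loadings for Fac2 = 0.28² + 0.24² + (-0.47)² + 0.57² + 0.18² + 0.80² + 0.33² = 0.0784 + 0.0576 + 0.2209 + 0.3249 + 0.0324 + 0.6400 + 0.1089 = 1.4631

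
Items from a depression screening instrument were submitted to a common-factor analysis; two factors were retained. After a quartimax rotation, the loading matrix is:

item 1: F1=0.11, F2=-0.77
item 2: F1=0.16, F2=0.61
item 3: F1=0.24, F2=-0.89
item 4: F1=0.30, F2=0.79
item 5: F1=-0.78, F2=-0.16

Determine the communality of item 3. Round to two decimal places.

0.85

h² = 0.24² + (-0.89)² = 0.0576 + 0.7921 = 0.8497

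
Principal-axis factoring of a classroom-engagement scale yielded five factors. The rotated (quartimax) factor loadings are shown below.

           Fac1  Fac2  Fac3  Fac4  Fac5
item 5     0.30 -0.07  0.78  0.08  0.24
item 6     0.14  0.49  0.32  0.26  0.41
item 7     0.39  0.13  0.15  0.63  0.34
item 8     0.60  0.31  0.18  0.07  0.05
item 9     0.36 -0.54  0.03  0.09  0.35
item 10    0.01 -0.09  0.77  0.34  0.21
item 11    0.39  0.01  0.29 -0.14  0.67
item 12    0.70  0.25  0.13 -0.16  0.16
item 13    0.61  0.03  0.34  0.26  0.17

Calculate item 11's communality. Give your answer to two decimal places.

h² = 0.39² + 0.01² + 0.29² + (-0.14)² + 0.67² = 0.1521 + 0.0001 + 0.0841 + 0.0196 + 0.4489 = 0.7048

0.70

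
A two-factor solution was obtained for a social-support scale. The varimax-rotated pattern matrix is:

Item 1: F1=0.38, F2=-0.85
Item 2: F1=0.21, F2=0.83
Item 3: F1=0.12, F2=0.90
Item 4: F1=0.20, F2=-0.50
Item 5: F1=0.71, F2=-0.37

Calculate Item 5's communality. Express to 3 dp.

0.641

h² = 0.71² + (-0.37)² = 0.5041 + 0.1369 = 0.6410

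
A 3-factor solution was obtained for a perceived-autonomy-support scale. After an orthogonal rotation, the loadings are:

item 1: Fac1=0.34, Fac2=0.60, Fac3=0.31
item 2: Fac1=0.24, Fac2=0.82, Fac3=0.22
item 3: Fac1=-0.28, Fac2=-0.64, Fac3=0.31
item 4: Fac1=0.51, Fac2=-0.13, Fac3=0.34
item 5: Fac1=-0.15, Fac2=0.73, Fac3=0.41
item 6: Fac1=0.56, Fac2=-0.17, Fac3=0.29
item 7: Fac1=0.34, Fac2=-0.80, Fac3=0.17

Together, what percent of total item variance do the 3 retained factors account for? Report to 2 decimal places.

Communalities: 0.5717, 0.7784, 0.5841, 0.3926, 0.7235, 0.4266, 0.7845; Σh² = 4.2614.
Total variance with 7 standardized items is 7, so the solution explains 4.2614/7 = 0.6088 = 60.88%.

60.88%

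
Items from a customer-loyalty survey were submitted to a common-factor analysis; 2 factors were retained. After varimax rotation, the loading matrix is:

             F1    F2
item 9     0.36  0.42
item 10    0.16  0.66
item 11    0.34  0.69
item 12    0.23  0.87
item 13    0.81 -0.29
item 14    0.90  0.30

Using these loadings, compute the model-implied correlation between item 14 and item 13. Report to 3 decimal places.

0.642

r̂ = Σ λ_i·λ_j across factors = (0.90)(0.81) + (0.30)(-0.29)
  = +0.7290 -0.0870 = 0.6420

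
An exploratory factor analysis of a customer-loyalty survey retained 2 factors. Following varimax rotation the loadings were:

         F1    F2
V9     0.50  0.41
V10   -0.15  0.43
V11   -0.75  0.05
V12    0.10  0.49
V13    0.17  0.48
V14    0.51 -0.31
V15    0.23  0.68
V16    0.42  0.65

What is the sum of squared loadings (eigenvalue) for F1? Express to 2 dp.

1.36

SS loadings for F1 = 0.50² + (-0.15)² + (-0.75)² + 0.10² + 0.17² + 0.51² + 0.23² + 0.42² = 0.2500 + 0.0225 + 0.5625 + 0.0100 + 0.0289 + 0.2601 + 0.0529 + 0.1764 = 1.3633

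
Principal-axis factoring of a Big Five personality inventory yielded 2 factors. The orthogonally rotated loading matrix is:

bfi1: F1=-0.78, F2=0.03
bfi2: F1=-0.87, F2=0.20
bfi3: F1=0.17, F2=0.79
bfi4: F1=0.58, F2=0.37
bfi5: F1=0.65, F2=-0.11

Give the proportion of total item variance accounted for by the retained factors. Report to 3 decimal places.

0.593

Communalities: 0.6093, 0.7969, 0.6530, 0.4733, 0.4346; Σh² = 2.9671.
Total variance with 5 standardized items is 5, so the solution explains 2.9671/5 = 0.5934.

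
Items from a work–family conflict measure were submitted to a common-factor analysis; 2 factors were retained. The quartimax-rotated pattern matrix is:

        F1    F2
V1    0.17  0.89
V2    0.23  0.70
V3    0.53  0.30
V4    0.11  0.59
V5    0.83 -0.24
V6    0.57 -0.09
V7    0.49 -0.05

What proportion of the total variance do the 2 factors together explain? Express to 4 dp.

0.4882

SS loadings by factor: 1.6287, 1.7884; total = 3.4171.
Total variance with 7 standardized items is 7, so the solution explains 3.4171/7 = 0.4882.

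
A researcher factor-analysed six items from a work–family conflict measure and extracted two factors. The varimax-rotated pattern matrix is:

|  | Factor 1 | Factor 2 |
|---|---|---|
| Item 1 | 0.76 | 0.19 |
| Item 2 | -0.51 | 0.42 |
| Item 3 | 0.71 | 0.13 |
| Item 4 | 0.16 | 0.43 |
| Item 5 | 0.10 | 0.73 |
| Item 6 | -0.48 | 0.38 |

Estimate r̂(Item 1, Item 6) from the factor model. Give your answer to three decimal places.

-0.293

r̂ = Σ λ_i·λ_j across factors = (0.76)(-0.48) + (0.19)(0.38)
  = -0.3648 +0.0722 = -0.2926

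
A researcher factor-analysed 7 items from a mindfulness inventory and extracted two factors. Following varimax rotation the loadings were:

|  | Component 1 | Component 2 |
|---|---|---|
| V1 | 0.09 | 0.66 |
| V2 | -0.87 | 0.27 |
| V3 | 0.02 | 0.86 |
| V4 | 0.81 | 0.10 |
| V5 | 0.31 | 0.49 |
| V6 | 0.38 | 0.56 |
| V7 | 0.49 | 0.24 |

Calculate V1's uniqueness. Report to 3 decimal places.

0.556

h² = 0.09² + 0.66² = 0.0081 + 0.4356 = 0.4437
Uniqueness u² = 1 − h² = 1 − 0.4437 = 0.5563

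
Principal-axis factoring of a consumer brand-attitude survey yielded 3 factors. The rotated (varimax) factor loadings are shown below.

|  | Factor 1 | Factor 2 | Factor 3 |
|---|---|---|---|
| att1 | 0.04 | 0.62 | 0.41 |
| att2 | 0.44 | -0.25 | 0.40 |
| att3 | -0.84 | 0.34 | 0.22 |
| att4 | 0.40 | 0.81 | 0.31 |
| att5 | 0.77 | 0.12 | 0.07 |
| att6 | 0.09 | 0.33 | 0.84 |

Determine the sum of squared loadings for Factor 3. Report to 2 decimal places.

1.18

SS loadings for Factor 3 = 0.41² + 0.40² + 0.22² + 0.31² + 0.07² + 0.84² = 0.1681 + 0.1600 + 0.0484 + 0.0961 + 0.0049 + 0.7056 = 1.1831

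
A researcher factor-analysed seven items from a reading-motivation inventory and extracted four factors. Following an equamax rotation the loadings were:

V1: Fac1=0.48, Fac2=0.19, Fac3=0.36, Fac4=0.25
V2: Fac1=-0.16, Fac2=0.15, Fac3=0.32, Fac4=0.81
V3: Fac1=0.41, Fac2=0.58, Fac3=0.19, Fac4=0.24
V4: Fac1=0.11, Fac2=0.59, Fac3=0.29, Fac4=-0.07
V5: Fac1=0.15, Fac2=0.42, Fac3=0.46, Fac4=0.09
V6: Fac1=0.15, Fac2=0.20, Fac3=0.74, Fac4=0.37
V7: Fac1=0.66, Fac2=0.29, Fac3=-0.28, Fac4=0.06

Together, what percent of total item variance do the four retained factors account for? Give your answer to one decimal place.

Communalities: 0.4586, 0.8066, 0.5982, 0.4492, 0.4186, 0.7470, 0.6017; Σh² = 4.0799.
Total variance with 7 standardized items is 7, so the solution explains 4.0799/7 = 0.5828 = 58.28%.

58.3%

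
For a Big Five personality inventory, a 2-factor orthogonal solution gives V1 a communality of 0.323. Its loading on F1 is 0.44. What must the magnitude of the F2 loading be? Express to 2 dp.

0.36

Under orthogonal rotation h² = Σλ², so λ_F2² = h² − (0.1936) = 0.323 − 0.1936 = 0.1294.
|λ| = √0.1294 = 0.3597.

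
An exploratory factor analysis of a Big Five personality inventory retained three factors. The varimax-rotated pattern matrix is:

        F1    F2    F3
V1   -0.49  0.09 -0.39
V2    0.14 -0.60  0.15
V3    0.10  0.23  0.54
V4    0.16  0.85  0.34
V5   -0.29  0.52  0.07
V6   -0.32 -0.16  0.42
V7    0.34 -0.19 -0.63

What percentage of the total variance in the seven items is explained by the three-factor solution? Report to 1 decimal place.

46.2%

Communalities: 0.4003, 0.4021, 0.3545, 0.8637, 0.3594, 0.3044, 0.5486; Σh² = 3.2330.
Total variance with 7 standardized items is 7, so the solution explains 3.2330/7 = 0.4619 = 46.19%.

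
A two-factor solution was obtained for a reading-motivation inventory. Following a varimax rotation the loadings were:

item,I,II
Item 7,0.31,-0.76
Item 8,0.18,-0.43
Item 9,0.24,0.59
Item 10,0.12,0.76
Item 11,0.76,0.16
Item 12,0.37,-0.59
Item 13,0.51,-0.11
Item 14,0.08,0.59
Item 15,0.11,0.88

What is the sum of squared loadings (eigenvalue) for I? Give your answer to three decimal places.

SS loadings for I = 0.31² + 0.18² + 0.24² + 0.12² + 0.76² + 0.37² + 0.51² + 0.08² + 0.11² = 0.0961 + 0.0324 + 0.0576 + 0.0144 + 0.5776 + 0.1369 + 0.2601 + 0.0064 + 0.0121 = 1.1936

1.194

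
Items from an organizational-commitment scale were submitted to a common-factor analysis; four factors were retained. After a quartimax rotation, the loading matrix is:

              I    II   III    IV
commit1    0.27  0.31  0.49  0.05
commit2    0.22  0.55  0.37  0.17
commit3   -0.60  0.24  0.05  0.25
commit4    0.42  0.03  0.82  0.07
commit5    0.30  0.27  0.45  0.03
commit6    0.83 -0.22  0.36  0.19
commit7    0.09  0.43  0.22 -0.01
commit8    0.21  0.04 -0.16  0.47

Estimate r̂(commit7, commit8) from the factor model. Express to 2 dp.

-0.00

r̂ = Σ λ_i·λ_j across factors = (0.09)(0.21) + (0.43)(0.04) + (0.22)(-0.16) + (-0.01)(0.47)
  = +0.0189 +0.0172 -0.0352 -0.0047 = -0.0038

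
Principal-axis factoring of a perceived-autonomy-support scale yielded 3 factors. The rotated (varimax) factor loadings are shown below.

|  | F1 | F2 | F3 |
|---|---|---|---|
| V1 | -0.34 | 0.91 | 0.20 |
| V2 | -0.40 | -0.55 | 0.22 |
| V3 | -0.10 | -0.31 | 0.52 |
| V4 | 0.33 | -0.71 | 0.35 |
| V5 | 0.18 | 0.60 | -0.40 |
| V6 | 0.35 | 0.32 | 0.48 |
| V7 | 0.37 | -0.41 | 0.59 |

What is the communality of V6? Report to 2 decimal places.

0.46

h² = 0.35² + 0.32² + 0.48² = 0.1225 + 0.1024 + 0.2304 = 0.4553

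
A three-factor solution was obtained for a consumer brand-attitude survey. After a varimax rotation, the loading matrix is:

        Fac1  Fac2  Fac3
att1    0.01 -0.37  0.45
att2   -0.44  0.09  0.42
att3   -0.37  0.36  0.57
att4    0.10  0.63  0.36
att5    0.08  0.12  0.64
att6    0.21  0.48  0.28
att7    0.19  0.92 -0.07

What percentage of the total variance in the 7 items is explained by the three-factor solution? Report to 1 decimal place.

50.2%

Communalities: 0.3395, 0.3781, 0.5914, 0.5365, 0.4304, 0.3529, 0.8874; Σh² = 3.5162.
Total variance with 7 standardized items is 7, so the solution explains 3.5162/7 = 0.5023 = 50.23%.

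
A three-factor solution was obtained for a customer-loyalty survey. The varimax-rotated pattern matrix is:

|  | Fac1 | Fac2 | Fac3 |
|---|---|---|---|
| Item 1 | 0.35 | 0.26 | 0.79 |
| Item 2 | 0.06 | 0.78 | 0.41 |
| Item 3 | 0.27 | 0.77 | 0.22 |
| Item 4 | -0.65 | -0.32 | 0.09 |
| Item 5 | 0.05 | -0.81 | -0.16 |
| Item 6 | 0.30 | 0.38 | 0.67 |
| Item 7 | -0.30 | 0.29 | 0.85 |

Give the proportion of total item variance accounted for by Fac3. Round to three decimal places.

0.292

SS loadings for Fac3 = 0.79² + 0.41² + 0.22² + 0.09² + (-0.16)² + 0.67² + 0.85² = 2.0457
Proportion of variance = 2.0457 / 7 = 0.2922.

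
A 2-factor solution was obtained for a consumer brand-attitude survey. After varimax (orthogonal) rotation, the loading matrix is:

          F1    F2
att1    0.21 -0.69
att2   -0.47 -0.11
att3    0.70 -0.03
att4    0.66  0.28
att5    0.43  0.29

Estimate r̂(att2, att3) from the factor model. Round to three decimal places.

r̂ = Σ λ_i·λ_j across factors = (-0.47)(0.70) + (-0.11)(-0.03)
  = -0.3290 +0.0033 = -0.3257

-0.326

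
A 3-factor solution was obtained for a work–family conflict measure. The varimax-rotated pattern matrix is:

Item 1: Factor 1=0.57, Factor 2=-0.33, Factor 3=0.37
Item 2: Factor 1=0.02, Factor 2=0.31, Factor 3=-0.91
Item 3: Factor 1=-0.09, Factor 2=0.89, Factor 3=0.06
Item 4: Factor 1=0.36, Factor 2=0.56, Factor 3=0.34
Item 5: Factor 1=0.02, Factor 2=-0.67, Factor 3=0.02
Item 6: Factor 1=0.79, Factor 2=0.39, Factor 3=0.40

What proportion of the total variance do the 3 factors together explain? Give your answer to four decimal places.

SS loadings by factor: 1.0875, 1.9117, 1.2446; total = 4.2438.
Total variance with 6 standardized items is 6, so the solution explains 4.2438/6 = 0.7073.

0.7073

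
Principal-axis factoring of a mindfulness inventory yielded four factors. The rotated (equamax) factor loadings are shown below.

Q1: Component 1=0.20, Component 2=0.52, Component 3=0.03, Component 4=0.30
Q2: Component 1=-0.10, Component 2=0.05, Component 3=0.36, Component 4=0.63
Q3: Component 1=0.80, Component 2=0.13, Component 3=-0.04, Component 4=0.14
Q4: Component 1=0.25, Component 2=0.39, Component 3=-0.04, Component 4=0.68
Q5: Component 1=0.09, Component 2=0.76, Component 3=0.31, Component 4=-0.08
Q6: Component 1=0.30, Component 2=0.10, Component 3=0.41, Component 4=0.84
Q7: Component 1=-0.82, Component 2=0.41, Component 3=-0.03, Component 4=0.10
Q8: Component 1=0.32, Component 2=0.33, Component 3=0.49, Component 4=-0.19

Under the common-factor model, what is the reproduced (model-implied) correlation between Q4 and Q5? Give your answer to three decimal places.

r̂ = Σ λ_i·λ_j across factors = (0.25)(0.09) + (0.39)(0.76) + (-0.04)(0.31) + (0.68)(-0.08)
  = +0.0225 +0.2964 -0.0124 -0.0544 = 0.2521

0.252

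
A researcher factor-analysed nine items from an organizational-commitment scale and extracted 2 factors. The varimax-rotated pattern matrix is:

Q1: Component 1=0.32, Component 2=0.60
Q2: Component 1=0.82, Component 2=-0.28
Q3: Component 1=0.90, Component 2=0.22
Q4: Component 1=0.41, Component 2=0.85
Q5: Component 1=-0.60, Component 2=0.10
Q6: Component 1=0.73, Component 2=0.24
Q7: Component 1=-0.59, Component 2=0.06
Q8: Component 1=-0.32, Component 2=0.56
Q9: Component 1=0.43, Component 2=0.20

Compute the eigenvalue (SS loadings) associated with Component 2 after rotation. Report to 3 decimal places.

SS loadings for Component 2 = 0.60² + (-0.28)² + 0.22² + 0.85² + 0.10² + 0.24² + 0.06² + 0.56² + 0.20² = 0.3600 + 0.0784 + 0.0484 + 0.7225 + 0.0100 + 0.0576 + 0.0036 + 0.3136 + 0.0400 = 1.6341

1.634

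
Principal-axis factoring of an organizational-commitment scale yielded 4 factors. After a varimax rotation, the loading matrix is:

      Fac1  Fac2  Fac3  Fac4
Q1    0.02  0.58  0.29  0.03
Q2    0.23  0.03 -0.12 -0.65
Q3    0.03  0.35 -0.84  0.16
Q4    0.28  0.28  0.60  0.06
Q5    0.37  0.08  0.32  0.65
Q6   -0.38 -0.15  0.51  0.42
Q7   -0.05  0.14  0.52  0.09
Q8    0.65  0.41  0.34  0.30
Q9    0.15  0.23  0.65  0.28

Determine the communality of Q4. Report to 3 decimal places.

h² = 0.28² + 0.28² + 0.60² + 0.06² = 0.0784 + 0.0784 + 0.3600 + 0.0036 = 0.5204

0.520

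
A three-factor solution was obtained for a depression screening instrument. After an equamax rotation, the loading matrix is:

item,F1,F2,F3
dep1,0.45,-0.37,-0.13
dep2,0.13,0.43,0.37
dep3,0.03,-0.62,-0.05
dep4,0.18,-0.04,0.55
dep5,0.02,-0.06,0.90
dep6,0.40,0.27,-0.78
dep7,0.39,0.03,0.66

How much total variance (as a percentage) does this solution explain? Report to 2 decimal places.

Communalities: 0.3563, 0.3387, 0.3878, 0.3365, 0.8140, 0.8413, 0.5886; Σh² = 3.6632.
Total variance with 7 standardized items is 7, so the solution explains 3.6632/7 = 0.5233 = 52.33%.

52.33%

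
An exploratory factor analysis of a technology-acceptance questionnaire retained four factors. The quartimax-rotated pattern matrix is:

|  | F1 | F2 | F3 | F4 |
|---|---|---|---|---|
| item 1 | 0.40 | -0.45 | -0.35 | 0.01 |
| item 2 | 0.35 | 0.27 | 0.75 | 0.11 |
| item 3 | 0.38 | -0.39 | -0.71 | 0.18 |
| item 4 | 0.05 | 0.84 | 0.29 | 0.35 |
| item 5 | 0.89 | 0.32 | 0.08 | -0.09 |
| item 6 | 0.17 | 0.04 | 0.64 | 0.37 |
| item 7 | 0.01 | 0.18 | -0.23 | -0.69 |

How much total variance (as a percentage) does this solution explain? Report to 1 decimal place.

Communalities: 0.4851, 0.7700, 0.8330, 0.9147, 0.9090, 0.5770, 0.5615; Σh² = 5.0503.
Total variance with 7 standardized items is 7, so the solution explains 5.0503/7 = 0.7215 = 72.15%.

72.1%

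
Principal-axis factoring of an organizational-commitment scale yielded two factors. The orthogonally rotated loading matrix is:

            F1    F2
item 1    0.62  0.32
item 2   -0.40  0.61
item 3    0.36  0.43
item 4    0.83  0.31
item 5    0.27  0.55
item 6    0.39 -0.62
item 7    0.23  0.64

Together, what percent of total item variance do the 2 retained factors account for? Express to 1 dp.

49.9%

Communalities: 0.4868, 0.5321, 0.3145, 0.7850, 0.3754, 0.5365, 0.4625; Σh² = 3.4928.
Total variance with 7 standardized items is 7, so the solution explains 3.4928/7 = 0.4990 = 49.90%.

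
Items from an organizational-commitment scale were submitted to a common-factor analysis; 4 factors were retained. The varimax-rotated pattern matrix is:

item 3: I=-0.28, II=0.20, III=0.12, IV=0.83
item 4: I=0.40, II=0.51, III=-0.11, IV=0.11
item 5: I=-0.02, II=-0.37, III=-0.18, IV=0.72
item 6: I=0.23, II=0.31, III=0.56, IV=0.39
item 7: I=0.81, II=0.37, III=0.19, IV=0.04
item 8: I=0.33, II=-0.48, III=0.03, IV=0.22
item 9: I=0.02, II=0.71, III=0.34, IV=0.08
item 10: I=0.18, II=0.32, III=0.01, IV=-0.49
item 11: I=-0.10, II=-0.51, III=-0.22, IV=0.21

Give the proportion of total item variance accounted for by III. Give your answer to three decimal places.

0.064

SS loadings for III = 0.12² + (-0.11)² + (-0.18)² + 0.56² + 0.19² + 0.03² + 0.34² + 0.01² + (-0.22)² = 0.5736
Proportion of variance = 0.5736 / 9 = 0.0637.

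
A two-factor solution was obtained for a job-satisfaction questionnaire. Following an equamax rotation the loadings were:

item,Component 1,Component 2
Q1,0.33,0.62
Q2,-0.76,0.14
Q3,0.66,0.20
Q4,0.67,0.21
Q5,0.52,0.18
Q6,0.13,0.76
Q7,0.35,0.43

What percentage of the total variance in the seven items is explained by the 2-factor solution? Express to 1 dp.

Communalities: 0.4933, 0.5972, 0.4756, 0.4930, 0.3028, 0.5945, 0.3074; Σh² = 3.2638.
Total variance with 7 standardized items is 7, so the solution explains 3.2638/7 = 0.4663 = 46.63%.

46.6%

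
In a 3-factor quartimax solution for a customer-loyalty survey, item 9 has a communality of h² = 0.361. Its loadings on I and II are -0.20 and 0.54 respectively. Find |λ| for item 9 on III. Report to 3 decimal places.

Under orthogonal rotation h² = Σλ², so λ_III² = h² − (0.3316) = 0.361 − 0.3316 = 0.0294.
|λ| = √0.0294 = 0.1715.

0.171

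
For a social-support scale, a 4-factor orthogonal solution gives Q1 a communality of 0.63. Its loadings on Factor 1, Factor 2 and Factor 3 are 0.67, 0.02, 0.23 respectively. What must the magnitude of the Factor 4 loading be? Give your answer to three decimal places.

Under orthogonal rotation h² = Σλ², so λ_Factor 4² = h² − (0.5022) = 0.63 − 0.5022 = 0.1278.
|λ| = √0.1278 = 0.3575.

0.357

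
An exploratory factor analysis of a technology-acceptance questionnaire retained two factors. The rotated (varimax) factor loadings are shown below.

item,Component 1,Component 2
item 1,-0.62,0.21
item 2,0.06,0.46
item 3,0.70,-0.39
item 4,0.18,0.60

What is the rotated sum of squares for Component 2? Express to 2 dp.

SS loadings for Component 2 = 0.21² + 0.46² + (-0.39)² + 0.60² = 0.0441 + 0.2116 + 0.1521 + 0.3600 = 0.7678

0.77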